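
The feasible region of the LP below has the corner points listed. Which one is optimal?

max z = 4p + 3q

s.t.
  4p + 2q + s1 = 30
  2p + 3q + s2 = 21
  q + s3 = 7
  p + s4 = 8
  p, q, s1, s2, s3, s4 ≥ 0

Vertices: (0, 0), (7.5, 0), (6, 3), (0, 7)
Evaluating z = 4p + 3q at each vertex:
  (0, 0): z = 0
  (7.5, 0): z = 30
  (6, 3): z = 33
  (0, 7): z = 21

The largest value is z = 33, attained at (6, 3).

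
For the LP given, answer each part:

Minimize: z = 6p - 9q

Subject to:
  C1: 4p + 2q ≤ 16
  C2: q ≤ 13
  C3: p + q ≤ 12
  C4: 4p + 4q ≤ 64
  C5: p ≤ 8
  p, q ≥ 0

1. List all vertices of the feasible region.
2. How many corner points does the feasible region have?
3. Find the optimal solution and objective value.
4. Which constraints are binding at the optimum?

1. (0, 0), (4, 0), (0, 8)
2. 3
3. p = 0, q = 8, z = -72
4. C1, p ≥ 0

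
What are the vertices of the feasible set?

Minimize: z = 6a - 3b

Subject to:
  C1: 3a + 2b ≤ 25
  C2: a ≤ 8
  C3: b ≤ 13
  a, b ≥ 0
Each vertex is the intersection of two constraint boundaries that also satisfies all remaining constraints:
  a = 0 and b = 0 → (0, 0)
  a = 8 and b = 0 → (8, 0)
  3a + 2b = 25 and a = 8 → (8, 0.5)
  3a + 2b = 25 and a = 0 → (0, 12.5)

Vertices: (0, 0), (8, 0), (8, 0.5), (0, 12.5)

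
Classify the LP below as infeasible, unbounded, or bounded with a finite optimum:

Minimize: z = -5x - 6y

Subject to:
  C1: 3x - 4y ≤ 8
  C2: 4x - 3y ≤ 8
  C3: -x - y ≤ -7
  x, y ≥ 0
Feasible point: (0, 7) satisfies every constraint, so the LP is feasible.
Direction d = (0, 1): for each constraint row a, a·d ≤ 0 —
  (3)(0) + (-4)(1) = -4 ≤ 0
  (4)(0) + (-3)(1) = -3 ≤ 0
  (-1)(0) + (-1)(1) = -1 ≤ 0
and d ≥ 0, so (0, 7) + t·d stays feasible for every t ≥ 0. Along this ray z = -5x - 6y changes by -6 per unit t, so z → −∞.

The LP is unbounded; z can be made arbitrarily small.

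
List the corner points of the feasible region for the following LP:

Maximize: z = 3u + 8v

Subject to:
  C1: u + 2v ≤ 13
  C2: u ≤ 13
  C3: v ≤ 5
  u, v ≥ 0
Each vertex is the intersection of two constraint boundaries that also satisfies all remaining constraints:
  u = 0 and v = 0 → (0, 0)
  u + 2v = 13 and u = 13 → (13, 0)
  u + 2v = 13 and v = 5 → (3, 5)
  v = 5 and u = 0 → (0, 5)

Vertices: (0, 0), (13, 0), (3, 5), (0, 5)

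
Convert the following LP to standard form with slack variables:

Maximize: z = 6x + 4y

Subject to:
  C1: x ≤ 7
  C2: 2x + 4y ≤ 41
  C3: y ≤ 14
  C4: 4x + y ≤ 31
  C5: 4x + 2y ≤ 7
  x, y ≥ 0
max z = 6x + 4y

s.t.
  x + s1 = 7
  2x + 4y + s2 = 41
  y + s3 = 14
  4x + y + s4 = 31
  4x + 2y + s5 = 7
  x, y, s1, s2, s3, s4, s5 ≥ 0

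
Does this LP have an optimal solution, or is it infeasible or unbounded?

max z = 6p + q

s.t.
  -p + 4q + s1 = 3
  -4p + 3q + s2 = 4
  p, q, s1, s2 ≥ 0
Feasible point: (0, 0) satisfies every constraint, so the LP is feasible.
Direction d = (1, 0): for each constraint row a, a·d ≤ 0 —
  (-1)(1) + (4)(0) = -1 ≤ 0
  (-4)(1) + (3)(0) = -4 ≤ 0
and d ≥ 0, so (0, 0) + t·d stays feasible for every t ≥ 0. Along this ray z = 6p + q changes by 6 per unit t, so z → +∞.

Unbounded: there is a feasible ray along which z → +∞.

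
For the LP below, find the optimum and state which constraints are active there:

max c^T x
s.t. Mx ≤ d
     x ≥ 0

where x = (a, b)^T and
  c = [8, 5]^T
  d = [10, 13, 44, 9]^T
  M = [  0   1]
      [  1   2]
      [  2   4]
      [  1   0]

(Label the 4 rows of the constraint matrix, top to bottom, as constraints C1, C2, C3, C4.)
Optimal: a = 9, b = 2
Slack at optimum:
  C1: slack = 8
  C2: slack = 0 (binding)
  C3: slack = 18
  C4: slack = 0 (binding)
  a ≥ 0: a = 9
  b ≥ 0: b = 2
Binding constraints: C2, C4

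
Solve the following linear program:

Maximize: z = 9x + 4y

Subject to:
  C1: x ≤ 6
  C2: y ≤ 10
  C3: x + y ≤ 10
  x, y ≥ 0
x = 6, y = 4, z = 70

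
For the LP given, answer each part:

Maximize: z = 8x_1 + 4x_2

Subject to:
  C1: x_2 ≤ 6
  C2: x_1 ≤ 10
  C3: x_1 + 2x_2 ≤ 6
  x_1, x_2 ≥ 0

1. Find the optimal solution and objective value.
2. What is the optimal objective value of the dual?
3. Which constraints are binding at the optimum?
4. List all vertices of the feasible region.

1. x_1 = 6, x_2 = 0, z = 48
2. 48 (by strong duality, equal to the primal optimum)
3. C3, x_2 ≥ 0
4. (0, 0), (6, 0), (0, 3)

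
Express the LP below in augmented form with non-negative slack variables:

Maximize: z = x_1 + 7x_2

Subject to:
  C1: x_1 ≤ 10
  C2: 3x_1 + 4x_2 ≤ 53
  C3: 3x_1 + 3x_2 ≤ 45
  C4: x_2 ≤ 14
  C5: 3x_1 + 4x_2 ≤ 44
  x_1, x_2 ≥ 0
max z = x_1 + 7x_2

s.t.
  x_1 + s1 = 10
  3x_1 + 4x_2 + s2 = 53
  3x_1 + 3x_2 + s3 = 45
  x_2 + s4 = 14
  3x_1 + 4x_2 + s5 = 44
  x_1, x_2, s1, s2, s3, s4, s5 ≥ 0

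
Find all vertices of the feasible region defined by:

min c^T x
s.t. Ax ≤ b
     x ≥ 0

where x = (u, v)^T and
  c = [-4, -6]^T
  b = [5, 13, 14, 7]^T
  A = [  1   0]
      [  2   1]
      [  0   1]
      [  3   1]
Each vertex is the intersection of two constraint boundaries that also satisfies all remaining constraints:
  u = 0 and v = 0 → (0, 0)
  3u + v = 7 and v = 0 → (2.333, 0)
  3u + v = 7 and u = 0 → (0, 7)

Vertices: (0, 0), (2.333, 0), (0, 7)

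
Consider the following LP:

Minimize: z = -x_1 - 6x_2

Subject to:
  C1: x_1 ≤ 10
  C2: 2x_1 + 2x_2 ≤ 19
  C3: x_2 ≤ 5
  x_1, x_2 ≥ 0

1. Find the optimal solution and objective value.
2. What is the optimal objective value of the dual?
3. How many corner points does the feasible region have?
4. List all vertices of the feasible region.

1. x_1 = 4.5, x_2 = 5, z = -34.5
2. -34.5 (by strong duality, equal to the primal optimum)
3. 4
4. (0, 0), (9.5, 0), (4.5, 5), (0, 5)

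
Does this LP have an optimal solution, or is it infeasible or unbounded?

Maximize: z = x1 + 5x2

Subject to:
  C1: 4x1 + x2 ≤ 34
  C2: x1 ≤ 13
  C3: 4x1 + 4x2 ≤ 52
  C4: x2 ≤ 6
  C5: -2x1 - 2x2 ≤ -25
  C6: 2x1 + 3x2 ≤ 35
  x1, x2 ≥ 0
The point (7, 6) satisfies every constraint, so the LP is feasible; the constraints give x1 ≤ 13 and x2 ≤ 6, which with x1, x2 ≥ 0 keep the feasible region inside a bounded box. A feasible, bounded LP attains a finite optimum at a vertex.

Evaluating z = x1 + 5x2 at each vertex:
  (7.167, 5.333): z = 33.83
  (7, 6): z = 37
  (6.5, 6): z = 36.5

The LP has an optimal solution: (7, 6) with z = 37.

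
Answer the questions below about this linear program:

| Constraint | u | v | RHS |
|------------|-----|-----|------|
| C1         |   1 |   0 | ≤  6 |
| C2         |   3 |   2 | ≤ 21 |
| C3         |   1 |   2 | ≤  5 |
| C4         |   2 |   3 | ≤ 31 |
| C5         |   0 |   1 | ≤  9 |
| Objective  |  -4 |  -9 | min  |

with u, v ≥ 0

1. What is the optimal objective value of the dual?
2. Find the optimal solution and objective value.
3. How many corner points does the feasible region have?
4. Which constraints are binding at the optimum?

1. -22.5 (by strong duality, equal to the primal optimum)
2. u = 0, v = 2.5, z = -22.5
3. 3
4. C3, u ≥ 0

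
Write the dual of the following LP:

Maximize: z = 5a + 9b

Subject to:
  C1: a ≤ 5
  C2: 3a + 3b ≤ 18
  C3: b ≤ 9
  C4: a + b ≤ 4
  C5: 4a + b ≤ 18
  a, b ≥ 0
Minimize: z = 5y1 + 18y2 + 9y3 + 4y4 + 18y5

Subject to:
  C1: -y1 - 3y2 - y4 - 4y5 ≤ -5
  C2: -3y2 - y3 - y4 - y5 ≤ -9
  y1, y2, y3, y4, y5 ≥ 0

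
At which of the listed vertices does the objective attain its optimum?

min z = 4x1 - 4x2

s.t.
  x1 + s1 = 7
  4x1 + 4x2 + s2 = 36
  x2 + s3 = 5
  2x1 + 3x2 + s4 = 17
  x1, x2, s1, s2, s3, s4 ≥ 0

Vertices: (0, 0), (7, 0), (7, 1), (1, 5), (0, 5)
(0, 5) with z = -20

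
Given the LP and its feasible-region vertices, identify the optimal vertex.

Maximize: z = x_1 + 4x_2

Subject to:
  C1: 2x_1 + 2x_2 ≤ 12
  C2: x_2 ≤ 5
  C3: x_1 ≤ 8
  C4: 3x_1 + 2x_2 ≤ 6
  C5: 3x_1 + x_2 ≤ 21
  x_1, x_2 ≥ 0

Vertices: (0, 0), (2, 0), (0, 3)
Evaluating z = x_1 + 4x_2 at each vertex:
  (0, 0): z = 0
  (2, 0): z = 2
  (0, 3): z = 12

The largest value is z = 12, attained at (0, 3).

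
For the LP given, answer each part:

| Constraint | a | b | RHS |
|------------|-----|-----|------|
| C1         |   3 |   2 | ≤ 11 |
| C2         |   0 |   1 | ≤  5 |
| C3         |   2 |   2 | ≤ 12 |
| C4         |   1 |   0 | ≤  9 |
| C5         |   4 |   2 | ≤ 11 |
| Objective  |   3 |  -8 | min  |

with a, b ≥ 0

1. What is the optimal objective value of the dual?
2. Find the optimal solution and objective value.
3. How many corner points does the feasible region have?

1. -40 (by strong duality, equal to the primal optimum)
2. a = 0, b = 5, z = -40
3. 4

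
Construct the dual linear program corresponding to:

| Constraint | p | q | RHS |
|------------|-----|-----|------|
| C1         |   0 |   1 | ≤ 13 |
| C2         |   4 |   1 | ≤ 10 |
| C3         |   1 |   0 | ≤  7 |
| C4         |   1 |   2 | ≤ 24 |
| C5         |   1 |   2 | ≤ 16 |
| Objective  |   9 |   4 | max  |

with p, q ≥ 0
Minimize: z = 13y1 + 10y2 + 7y3 + 24y4 + 16y5

Subject to:
  C1: -4y2 - y3 - y4 - y5 ≤ -9
  C2: -y1 - y2 - 2y4 - 2y5 ≤ -4
  y1, y2, y3, y4, y5 ≥ 0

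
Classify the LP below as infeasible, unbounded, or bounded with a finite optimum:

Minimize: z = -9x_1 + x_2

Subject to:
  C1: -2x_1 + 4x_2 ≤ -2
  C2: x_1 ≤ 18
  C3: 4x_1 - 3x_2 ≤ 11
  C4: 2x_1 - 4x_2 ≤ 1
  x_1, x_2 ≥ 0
C4 requires 2x_1 - 4x_2 ≤ 1, while C1 (-2x_1 + 4x_2 ≤ -2) is equivalent to 2x_1 - 4x_2 ≥ 2. Together they would need 2 ≤ 2x_1 - 4x_2 ≤ 1, which is impossible since 2 > 1. No point satisfies all constraints.

The feasible region is empty; the LP is infeasible.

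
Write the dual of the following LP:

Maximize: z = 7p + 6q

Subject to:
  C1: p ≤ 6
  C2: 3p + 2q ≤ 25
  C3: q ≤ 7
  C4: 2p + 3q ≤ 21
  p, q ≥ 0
Minimize: z = 6y1 + 25y2 + 7y3 + 21y4

Subject to:
  C1: -y1 - 3y2 - 2y4 ≤ -7
  C2: -2y2 - y3 - 3y4 ≤ -6
  y1, y2, y3, y4 ≥ 0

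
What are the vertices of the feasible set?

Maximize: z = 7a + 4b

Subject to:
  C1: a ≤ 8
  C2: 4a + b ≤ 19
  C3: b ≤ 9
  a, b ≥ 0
Each vertex is the intersection of two constraint boundaries that also satisfies all remaining constraints:
  a = 0 and b = 0 → (0, 0)
  4a + b = 19 and b = 0 → (4.75, 0)
  4a + b = 19 and b = 9 → (2.5, 9)
  b = 9 and a = 0 → (0, 9)

Vertices: (0, 0), (4.75, 0), (2.5, 9), (0, 9)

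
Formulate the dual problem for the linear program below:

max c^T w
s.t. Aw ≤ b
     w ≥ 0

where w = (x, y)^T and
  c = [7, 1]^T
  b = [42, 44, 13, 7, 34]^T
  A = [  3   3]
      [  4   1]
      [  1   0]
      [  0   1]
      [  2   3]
Minimize: z = 42y1 + 44y2 + 13y3 + 7y4 + 34y5

Subject to:
  C1: -3y1 - 4y2 - y3 - 2y5 ≤ -7
  C2: -3y1 - y2 - y4 - 3y5 ≤ -1
  y1, y2, y3, y4, y5 ≥ 0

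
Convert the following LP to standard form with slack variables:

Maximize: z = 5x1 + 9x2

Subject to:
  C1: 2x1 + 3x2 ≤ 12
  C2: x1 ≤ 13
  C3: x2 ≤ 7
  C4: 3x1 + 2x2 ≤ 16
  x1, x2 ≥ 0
max z = 5x1 + 9x2

s.t.
  2x1 + 3x2 + s1 = 12
  x1 + s2 = 13
  x2 + s3 = 7
  3x1 + 2x2 + s4 = 16
  x1, x2, s1, s2, s3, s4 ≥ 0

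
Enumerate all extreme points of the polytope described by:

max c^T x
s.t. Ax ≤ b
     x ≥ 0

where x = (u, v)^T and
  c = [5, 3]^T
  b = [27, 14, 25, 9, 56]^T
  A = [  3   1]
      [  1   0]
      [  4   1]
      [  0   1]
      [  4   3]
Each vertex is the intersection of two constraint boundaries that also satisfies all remaining constraints:
  u = 0 and v = 0 → (0, 0)
  4u + v = 25 and v = 0 → (6.25, 0)
  4u + v = 25 and v = 9 → (4, 9)
  v = 9 and u = 0 → (0, 9)

Vertices: (0, 0), (6.25, 0), (4, 9), (0, 9)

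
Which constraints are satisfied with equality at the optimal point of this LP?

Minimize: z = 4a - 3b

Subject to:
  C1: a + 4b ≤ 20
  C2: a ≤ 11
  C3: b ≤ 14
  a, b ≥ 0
Optimal: a = 0, b = 5
Binding: C1, a ≥ 0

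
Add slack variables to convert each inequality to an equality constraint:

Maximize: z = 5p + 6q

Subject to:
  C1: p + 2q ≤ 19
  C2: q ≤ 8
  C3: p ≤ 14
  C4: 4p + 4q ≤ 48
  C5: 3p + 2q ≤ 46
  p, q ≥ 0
max z = 5p + 6q

s.t.
  p + 2q + s1 = 19
  q + s2 = 8
  p + s3 = 14
  4p + 4q + s4 = 48
  3p + 2q + s5 = 46
  p, q, s1, s2, s3, s4, s5 ≥ 0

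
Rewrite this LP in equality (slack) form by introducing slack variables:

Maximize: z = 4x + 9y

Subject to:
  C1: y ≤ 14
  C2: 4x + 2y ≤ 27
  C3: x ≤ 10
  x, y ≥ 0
max z = 4x + 9y

s.t.
  y + s1 = 14
  4x + 2y + s2 = 27
  x + s3 = 10
  x, y, s1, s2, s3 ≥ 0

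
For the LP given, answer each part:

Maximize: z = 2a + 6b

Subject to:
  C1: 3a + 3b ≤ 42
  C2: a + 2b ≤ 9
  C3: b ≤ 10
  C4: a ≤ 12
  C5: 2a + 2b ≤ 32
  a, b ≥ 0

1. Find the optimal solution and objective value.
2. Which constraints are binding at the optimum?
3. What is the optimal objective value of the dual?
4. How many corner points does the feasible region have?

1. a = 0, b = 4.5, z = 27
2. C2, a ≥ 0
3. 27 (by strong duality, equal to the primal optimum)
4. 3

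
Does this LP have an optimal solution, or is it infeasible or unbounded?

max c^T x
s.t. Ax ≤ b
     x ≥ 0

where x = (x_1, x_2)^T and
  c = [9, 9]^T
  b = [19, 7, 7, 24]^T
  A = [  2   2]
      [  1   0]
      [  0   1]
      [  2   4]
The point (7, 2.5) satisfies every constraint, so the LP is feasible; the constraints give x_1 ≤ 7 and x_2 ≤ 7, which with x_1, x_2 ≥ 0 keep the feasible region inside a bounded box. A feasible, bounded LP attains a finite optimum at a vertex.

Evaluating z = 9x_1 + 9x_2 at each vertex:
  (0, 0): z = 0
  (7, 0): z = 63
  (7, 2.5): z = 85.5
  (0, 6): z = 54

The LP has an optimal solution: (7, 2.5) with z = 85.5.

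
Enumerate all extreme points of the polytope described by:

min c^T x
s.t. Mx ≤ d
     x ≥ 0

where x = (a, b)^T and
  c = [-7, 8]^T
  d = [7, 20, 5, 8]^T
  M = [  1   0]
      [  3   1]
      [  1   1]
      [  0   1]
Each vertex is the intersection of two constraint boundaries that also satisfies all remaining constraints:
  a = 0 and b = 0 → (0, 0)
  a + b = 5 and b = 0 → (5, 0)
  a + b = 5 and a = 0 → (0, 5)

Vertices: (0, 0), (5, 0), (0, 5)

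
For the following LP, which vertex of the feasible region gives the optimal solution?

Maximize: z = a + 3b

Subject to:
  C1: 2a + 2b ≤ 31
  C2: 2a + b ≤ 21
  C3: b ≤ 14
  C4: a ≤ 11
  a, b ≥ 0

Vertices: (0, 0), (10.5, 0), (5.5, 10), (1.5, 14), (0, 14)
Evaluating z = a + 3b at each vertex:
  (0, 0): z = 0
  (10.5, 0): z = 10.5
  (5.5, 10): z = 35.5
  (1.5, 14): z = 43.5
  (0, 14): z = 42

The largest value is z = 43.5, attained at (1.5, 14).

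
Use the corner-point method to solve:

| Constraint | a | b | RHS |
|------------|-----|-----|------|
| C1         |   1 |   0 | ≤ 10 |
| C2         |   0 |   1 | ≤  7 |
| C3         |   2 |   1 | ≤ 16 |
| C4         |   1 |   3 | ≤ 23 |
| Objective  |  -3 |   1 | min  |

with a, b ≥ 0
Each vertex is the intersection of two constraint boundaries that also satisfies all remaining constraints:
  a = 0 and b = 0 → (0, 0)
  2a + b = 16 and b = 0 → (8, 0)
  2a + b = 16 and a + 3b = 23 → (5, 6)
  b = 7 and a + 3b = 23 → (2, 7)
  b = 7 and a = 0 → (0, 7)

Evaluating z = -3a + b at each vertex:
  (0, 0): z = 0
  (8, 0): z = -24
  (5, 6): z = -9
  (2, 7): z = 1
  (0, 7): z = 7

The minimum is at (8, 0) with z = -24.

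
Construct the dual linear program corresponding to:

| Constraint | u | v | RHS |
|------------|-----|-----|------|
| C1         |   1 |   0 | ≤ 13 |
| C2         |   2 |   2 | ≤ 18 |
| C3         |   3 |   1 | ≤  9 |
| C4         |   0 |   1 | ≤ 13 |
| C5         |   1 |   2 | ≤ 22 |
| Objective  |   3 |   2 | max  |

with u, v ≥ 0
Minimize: z = 13y1 + 18y2 + 9y3 + 13y4 + 22y5

Subject to:
  C1: -y1 - 2y2 - 3y3 - y5 ≤ -3
  C2: -2y2 - y3 - y4 - 2y5 ≤ -2
  y1, y2, y3, y4, y5 ≥ 0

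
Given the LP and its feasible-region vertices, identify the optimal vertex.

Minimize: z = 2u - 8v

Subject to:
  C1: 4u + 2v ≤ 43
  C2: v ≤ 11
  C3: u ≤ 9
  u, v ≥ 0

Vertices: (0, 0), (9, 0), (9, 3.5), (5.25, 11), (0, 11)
Evaluating z = 2u - 8v at each vertex:
  (0, 0): z = 0
  (9, 0): z = 18
  (9, 3.5): z = -10
  (5.25, 11): z = -77.5
  (0, 11): z = -88

The smallest value is z = -88, attained at (0, 11).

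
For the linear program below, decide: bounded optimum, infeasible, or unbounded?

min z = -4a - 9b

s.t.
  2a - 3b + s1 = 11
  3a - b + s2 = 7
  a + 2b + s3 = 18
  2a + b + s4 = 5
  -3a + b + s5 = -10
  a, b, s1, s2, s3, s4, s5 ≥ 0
The row 3a - b + s2 = 7 with s2 ≥ 0 requires 3a - b ≤ 7, while the row -3a + b + s5 = -10 with s5 ≥ 0 is equivalent to 3a - b ≥ 10. Together they would need 10 ≤ 3a - b ≤ 7, which is impossible since 10 > 7. No point satisfies all constraints.

Infeasible: no point satisfies all constraints simultaneously.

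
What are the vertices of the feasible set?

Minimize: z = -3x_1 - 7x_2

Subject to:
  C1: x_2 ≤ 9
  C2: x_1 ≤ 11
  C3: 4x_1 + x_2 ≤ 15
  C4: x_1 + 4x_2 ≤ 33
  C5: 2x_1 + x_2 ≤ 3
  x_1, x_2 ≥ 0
Each vertex is the intersection of two constraint boundaries that also satisfies all remaining constraints:
  x_1 = 0 and x_2 = 0 → (0, 0)
  2x_1 + x_2 = 3 and x_2 = 0 → (1.5, 0)
  2x_1 + x_2 = 3 and x_1 = 0 → (0, 3)

Vertices: (0, 0), (1.5, 0), (0, 3)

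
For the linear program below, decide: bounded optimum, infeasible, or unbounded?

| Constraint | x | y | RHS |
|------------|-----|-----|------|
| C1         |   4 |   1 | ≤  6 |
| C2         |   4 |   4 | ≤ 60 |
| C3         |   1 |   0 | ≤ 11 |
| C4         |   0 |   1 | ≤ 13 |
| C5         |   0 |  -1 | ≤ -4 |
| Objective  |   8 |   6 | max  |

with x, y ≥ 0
The point (0, 6) satisfies every constraint, so the LP is feasible; the constraints give x ≤ 11 and y ≤ 13, which with x, y ≥ 0 keep the feasible region inside a bounded box. A feasible, bounded LP attains a finite optimum at a vertex.

Bounded optimum: z* = 36 at (0, 6).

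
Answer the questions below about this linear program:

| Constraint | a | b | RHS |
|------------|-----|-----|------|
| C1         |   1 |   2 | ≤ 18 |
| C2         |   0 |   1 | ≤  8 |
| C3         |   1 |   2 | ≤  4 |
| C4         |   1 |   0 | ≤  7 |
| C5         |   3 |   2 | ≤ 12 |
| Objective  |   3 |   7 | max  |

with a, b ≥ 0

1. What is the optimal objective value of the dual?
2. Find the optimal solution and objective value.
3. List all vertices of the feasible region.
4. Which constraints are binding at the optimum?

1. 14 (by strong duality, equal to the primal optimum)
2. a = 0, b = 2, z = 14
3. (0, 0), (4, 0), (0, 2)
4. C3, a ≥ 0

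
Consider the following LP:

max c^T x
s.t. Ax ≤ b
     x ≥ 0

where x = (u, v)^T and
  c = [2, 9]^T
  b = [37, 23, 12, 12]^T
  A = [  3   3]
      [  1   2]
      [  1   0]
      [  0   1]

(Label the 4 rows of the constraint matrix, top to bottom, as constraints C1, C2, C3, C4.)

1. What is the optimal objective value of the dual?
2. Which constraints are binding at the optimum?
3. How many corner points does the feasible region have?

1. 103.5 (by strong duality, equal to the primal optimum)
2. C2, u ≥ 0
3. 5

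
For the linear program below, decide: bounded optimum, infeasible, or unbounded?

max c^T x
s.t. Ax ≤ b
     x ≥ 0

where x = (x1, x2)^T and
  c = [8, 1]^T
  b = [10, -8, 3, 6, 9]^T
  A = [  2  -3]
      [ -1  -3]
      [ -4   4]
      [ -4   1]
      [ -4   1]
Feasible point: (2, 2) satisfies every constraint, so the LP is feasible.
Direction d = (1, 1): for each constraint row a, a·d ≤ 0 —
  (2)(1) + (-3)(1) = -1 ≤ 0
  (-1)(1) + (-3)(1) = -4 ≤ 0
  (-4)(1) + (4)(1) = 0 ≤ 0
  (-4)(1) + (1)(1) = -3 ≤ 0
  (-4)(1) + (1)(1) = -3 ≤ 0
and d ≥ 0, so (2, 2) + t·d stays feasible for every t ≥ 0. Along this ray z = 8x1 + x2 changes by 9 per unit t, so z → +∞.

Unbounded — the objective can increase without bound over the feasible region.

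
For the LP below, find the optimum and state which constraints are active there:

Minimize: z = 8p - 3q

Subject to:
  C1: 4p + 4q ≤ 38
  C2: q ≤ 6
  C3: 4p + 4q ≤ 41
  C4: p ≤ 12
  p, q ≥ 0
Optimal: p = 0, q = 6
Binding: C2, p ≥ 0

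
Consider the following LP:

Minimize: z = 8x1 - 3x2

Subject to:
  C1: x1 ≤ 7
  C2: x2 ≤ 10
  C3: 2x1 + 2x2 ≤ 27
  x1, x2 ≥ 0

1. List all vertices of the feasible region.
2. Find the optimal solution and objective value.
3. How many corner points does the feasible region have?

1. (0, 0), (7, 0), (7, 6.5), (3.5, 10), (0, 10)
2. x1 = 0, x2 = 10, z = -30
3. 5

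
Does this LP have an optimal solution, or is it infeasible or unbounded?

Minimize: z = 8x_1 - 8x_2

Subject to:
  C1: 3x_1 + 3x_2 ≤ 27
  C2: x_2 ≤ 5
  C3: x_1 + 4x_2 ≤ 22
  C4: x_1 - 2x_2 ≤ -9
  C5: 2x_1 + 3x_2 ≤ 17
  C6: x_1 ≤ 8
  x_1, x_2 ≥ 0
The point (0, 5) satisfies every constraint, so the LP is feasible; the constraints give x_1 ≤ 8 and x_2 ≤ 5, which with x_1, x_2 ≥ 0 keep the feasible region inside a bounded box. A feasible, bounded LP attains a finite optimum at a vertex.

The LP has an optimal solution: (0, 5) with z = -40.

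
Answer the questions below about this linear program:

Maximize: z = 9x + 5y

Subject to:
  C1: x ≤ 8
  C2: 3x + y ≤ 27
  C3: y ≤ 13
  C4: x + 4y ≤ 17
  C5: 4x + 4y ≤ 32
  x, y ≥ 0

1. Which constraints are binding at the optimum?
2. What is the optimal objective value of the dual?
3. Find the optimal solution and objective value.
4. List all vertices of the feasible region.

1. C1, C5, y ≥ 0
2. 72 (by strong duality, equal to the primal optimum)
3. x = 8, y = 0, z = 72
4. (0, 0), (8, 0), (5, 3), (0, 4.25)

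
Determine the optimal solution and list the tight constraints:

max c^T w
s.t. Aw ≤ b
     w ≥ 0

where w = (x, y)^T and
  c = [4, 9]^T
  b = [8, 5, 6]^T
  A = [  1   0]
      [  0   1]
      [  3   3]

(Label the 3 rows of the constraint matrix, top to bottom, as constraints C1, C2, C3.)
Optimal: x = 0, y = 2
Binding: C3, x ≥ 0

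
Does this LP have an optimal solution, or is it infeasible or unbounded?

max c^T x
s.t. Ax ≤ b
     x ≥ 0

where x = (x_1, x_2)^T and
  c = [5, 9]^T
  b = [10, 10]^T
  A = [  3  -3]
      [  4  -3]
Feasible point: (0, 0) satisfies every constraint, so the LP is feasible.
Direction d = (0, 1): for each constraint row a, a·d ≤ 0 —
  (3)(0) + (-3)(1) = -3 ≤ 0
  (4)(0) + (-3)(1) = -3 ≤ 0
and d ≥ 0, so (0, 0) + t·d stays feasible for every t ≥ 0. Along this ray z = 5x_1 + 9x_2 changes by 9 per unit t, so z → +∞.

The LP is unbounded; z can be made arbitrarily large.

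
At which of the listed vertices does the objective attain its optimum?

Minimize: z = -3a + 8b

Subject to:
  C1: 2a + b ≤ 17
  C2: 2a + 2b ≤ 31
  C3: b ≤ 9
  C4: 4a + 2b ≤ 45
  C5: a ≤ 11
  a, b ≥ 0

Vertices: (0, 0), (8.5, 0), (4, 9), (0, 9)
(8.5, 0) with z = -25.5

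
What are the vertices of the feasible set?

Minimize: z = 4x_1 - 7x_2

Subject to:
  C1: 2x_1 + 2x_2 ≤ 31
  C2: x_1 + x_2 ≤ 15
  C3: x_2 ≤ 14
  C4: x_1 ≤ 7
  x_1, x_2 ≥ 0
Each vertex is the intersection of two constraint boundaries that also satisfies all remaining constraints:
  x_1 = 0 and x_2 = 0 → (0, 0)
  x_1 = 7 and x_2 = 0 → (7, 0)
  x_1 + x_2 = 15 and x_1 = 7 → (7, 8)
  x_1 + x_2 = 15 and x_2 = 14 → (1, 14)
  x_2 = 14 and x_1 = 0 → (0, 14)

Vertices: (0, 0), (7, 0), (7, 8), (1, 14), (0, 14)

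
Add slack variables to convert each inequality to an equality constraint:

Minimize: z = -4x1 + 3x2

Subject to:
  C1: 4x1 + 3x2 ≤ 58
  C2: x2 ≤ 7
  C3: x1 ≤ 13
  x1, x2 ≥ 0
min z = -4x1 + 3x2

s.t.
  4x1 + 3x2 + s1 = 58
  x2 + s2 = 7
  x1 + s3 = 13
  x1, x2, s1, s2, s3 ≥ 0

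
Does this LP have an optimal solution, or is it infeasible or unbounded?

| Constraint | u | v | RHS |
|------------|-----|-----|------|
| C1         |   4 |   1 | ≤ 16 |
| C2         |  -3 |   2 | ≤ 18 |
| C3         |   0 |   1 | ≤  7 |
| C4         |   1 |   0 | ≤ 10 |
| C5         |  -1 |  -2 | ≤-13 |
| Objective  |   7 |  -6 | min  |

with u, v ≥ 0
The point (0, 7) satisfies every constraint, so the LP is feasible; the constraints give u ≤ 10 and v ≤ 7, which with u, v ≥ 0 keep the feasible region inside a bounded box. A feasible, bounded LP attains a finite optimum at a vertex.

The LP has an optimal solution: (0, 7) with z = -42.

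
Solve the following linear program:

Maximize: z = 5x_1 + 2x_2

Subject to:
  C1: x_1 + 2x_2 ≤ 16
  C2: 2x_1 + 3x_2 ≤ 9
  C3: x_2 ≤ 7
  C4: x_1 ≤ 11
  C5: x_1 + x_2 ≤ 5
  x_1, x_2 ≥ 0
Each vertex is the intersection of two constraint boundaries that also satisfies all remaining constraints:
  x_1 = 0 and x_2 = 0 → (0, 0)
  2x_1 + 3x_2 = 9 and x_2 = 0 → (4.5, 0)
  2x_1 + 3x_2 = 9 and x_1 = 0 → (0, 3)

Evaluating z = 5x_1 + 2x_2 at each vertex:
  (0, 0): z = 0
  (4.5, 0): z = 22.5
  (0, 3): z = 6

The maximum is at (4.5, 0) with z = 22.5.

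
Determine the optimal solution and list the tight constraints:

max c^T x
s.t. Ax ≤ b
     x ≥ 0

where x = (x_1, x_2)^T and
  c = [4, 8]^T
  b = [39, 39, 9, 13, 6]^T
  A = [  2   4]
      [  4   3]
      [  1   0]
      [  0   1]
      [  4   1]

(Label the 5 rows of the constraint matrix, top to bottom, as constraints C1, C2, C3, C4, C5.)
Optimal: x_1 = 0, x_2 = 6
Binding: C5, x_1 ≥ 0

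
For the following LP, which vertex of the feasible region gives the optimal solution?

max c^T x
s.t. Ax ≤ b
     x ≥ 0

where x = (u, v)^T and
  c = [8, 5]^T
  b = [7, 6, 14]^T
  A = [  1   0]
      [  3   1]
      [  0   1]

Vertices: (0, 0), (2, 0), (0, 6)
Evaluating z = 8u + 5v at each vertex:
  (0, 0): z = 0
  (2, 0): z = 16
  (0, 6): z = 30

The largest value is z = 30, attained at (0, 6).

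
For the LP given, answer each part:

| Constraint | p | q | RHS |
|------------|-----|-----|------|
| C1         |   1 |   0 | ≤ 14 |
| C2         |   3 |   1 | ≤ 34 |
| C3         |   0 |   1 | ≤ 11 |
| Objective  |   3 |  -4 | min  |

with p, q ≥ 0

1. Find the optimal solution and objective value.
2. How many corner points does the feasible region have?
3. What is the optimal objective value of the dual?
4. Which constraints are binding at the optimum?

1. p = 0, q = 11, z = -44
2. 4
3. -44 (by strong duality, equal to the primal optimum)
4. C3, p ≥ 0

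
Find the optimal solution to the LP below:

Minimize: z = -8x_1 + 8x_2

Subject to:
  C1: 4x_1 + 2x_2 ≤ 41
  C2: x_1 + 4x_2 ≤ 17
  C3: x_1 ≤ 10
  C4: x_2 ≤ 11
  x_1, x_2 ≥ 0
Each vertex is the intersection of two constraint boundaries that also satisfies all remaining constraints:
  x_1 = 0 and x_2 = 0 → (0, 0)
  x_1 = 10 and x_2 = 0 → (10, 0)
  4x_1 + 2x_2 = 41 and x_1 = 10 → (10, 0.5)
  4x_1 + 2x_2 = 41 and x_1 + 4x_2 = 17 → (9.286, 1.929)
  x_1 + 4x_2 = 17 and x_1 = 0 → (0, 4.25)

Evaluating z = -8x_1 + 8x_2 at each vertex:
  (0, 0): z = 0
  (10, 0): z = -80
  (10, 0.5): z = -76
  (9.286, 1.929): z = -58.86
  (0, 4.25): z = 34

The minimum is at (10, 0) with z = -80.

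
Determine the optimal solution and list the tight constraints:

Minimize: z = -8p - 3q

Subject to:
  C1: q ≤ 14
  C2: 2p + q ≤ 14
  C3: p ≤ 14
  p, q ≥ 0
Optimal: p = 7, q = 0
Slack at optimum:
  C1: slack = 14
  C2: slack = 0 (binding)
  C3: slack = 7
  p ≥ 0: p = 7
  q ≥ 0: q = 0 (binding)
Binding constraints: C2, q ≥ 0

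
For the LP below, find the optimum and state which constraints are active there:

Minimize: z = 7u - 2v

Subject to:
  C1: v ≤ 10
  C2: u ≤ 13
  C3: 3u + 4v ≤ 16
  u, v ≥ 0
Optimal: u = 0, v = 4
Binding: C3, u ≥ 0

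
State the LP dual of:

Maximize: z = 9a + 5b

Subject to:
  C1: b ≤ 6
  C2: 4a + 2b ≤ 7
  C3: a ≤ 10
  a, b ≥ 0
Minimize: z = 6y1 + 7y2 + 10y3

Subject to:
  C1: -4y2 - y3 ≤ -9
  C2: -y1 - 2y2 ≤ -5
  y1, y2, y3 ≥ 0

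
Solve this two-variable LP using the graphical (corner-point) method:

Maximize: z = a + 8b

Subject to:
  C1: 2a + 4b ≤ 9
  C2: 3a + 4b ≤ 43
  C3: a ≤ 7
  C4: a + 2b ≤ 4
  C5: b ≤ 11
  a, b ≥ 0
Each vertex is the intersection of two constraint boundaries that also satisfies all remaining constraints:
  a = 0 and b = 0 → (0, 0)
  a + 2b = 4 and b = 0 → (4, 0)
  a + 2b = 4 and a = 0 → (0, 2)

Evaluating z = a + 8b at each vertex:
  (0, 0): z = 0
  (4, 0): z = 4
  (0, 2): z = 16

The maximum is at (0, 2) with z = 16.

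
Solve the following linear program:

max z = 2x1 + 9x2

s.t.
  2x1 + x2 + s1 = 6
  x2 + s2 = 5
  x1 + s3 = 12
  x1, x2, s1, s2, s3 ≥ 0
Each vertex is the intersection of two constraint boundaries that also satisfies all remaining constraints:
  x1 = 0 and x2 = 0 → (0, 0)
  2x1 + x2 = 6 and x2 = 0 → (3, 0)
  2x1 + x2 = 6 and x2 = 5 → (0.5, 5)
  x2 = 5 and x1 = 0 → (0, 5)

Evaluating z = 2x1 + 9x2 at each vertex:
  (0, 0): z = 0
  (3, 0): z = 6
  (0.5, 5): z = 46
  (0, 5): z = 45

The maximum is at (0.5, 5) with z = 46.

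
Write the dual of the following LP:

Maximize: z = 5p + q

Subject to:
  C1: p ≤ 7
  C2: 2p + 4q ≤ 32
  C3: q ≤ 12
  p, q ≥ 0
Minimize: z = 7y1 + 32y2 + 12y3

Subject to:
  C1: -y1 - 2y2 ≤ -5
  C2: -4y2 - y3 ≤ -1
  y1, y2, y3 ≥ 0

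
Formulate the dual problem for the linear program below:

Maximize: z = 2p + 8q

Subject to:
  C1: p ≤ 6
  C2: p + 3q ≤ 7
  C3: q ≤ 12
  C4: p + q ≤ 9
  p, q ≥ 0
Minimize: z = 6y1 + 7y2 + 12y3 + 9y4

Subject to:
  C1: -y1 - y2 - y4 ≤ -2
  C2: -3y2 - y3 - y4 ≤ -8
  y1, y2, y3, y4 ≥ 0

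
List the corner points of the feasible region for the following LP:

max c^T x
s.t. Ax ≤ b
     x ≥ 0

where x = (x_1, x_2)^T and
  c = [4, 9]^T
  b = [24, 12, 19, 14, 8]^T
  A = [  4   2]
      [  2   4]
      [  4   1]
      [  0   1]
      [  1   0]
Each vertex is the intersection of two constraint boundaries that also satisfies all remaining constraints:
  x_1 = 0 and x_2 = 0 → (0, 0)
  4x_1 + x_2 = 19 and x_2 = 0 → (4.75, 0)
  2x_1 + 4x_2 = 12 and 4x_1 + x_2 = 19 → (4.571, 0.7143)
  2x_1 + 4x_2 = 12 and x_1 = 0 → (0, 3)

Vertices: (0, 0), (4.75, 0), (4.571, 0.7143), (0, 3)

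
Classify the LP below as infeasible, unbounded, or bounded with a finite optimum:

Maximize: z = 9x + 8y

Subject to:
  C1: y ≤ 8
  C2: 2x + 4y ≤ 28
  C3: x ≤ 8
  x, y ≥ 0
The point (8, 3) satisfies every constraint, so the LP is feasible; the constraints give x ≤ 8 and y ≤ 8, which with x, y ≥ 0 keep the feasible region inside a bounded box. A feasible, bounded LP attains a finite optimum at a vertex.

The LP has an optimal solution: (8, 3) with z = 96.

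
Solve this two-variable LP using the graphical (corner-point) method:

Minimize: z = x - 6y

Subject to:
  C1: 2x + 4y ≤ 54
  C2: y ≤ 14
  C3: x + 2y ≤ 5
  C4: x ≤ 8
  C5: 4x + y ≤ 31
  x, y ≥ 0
Each vertex is the intersection of two constraint boundaries that also satisfies all remaining constraints:
  x = 0 and y = 0 → (0, 0)
  x + 2y = 5 and y = 0 → (5, 0)
  x + 2y = 5 and x = 0 → (0, 2.5)

Evaluating z = x - 6y at each vertex:
  (0, 0): z = 0
  (5, 0): z = 5
  (0, 2.5): z = -15

The minimum is at (0, 2.5) with z = -15.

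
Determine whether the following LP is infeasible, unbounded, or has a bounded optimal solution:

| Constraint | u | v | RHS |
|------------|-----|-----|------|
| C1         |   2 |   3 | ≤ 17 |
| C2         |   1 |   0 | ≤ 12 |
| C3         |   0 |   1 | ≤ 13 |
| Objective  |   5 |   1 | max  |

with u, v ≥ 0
The point (8.5, 0) satisfies every constraint, so the LP is feasible; the constraints give u ≤ 12 and v ≤ 13, which with u, v ≥ 0 keep the feasible region inside a bounded box. A feasible, bounded LP attains a finite optimum at a vertex.

Evaluating z = 5u + v at each vertex:
  (0, 0): z = 0
  (8.5, 0): z = 42.5
  (0, 5.667): z = 5.667

Feasible with finite optimum z* = 42.5 at (8.5, 0).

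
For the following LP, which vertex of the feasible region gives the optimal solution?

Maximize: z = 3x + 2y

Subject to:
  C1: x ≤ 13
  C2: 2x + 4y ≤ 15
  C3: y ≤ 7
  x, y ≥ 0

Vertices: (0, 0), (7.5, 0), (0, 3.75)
Evaluating z = 3x + 2y at each vertex:
  (0, 0): z = 0
  (7.5, 0): z = 22.5
  (0, 3.75): z = 7.5

The largest value is z = 22.5, attained at (7.5, 0).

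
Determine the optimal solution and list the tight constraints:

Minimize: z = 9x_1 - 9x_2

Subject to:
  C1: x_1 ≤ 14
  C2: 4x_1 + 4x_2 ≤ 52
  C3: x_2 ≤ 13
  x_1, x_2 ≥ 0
Optimal: x_1 = 0, x_2 = 13
Slack at optimum:
  C1: slack = 14
  C2: slack = 0 (binding)
  C3: slack = 0 (binding)
  x_1 ≥ 0: x_1 = 0 (binding)
  x_2 ≥ 0: x_2 = 13
Binding constraints: C2, C3, x_1 ≥ 0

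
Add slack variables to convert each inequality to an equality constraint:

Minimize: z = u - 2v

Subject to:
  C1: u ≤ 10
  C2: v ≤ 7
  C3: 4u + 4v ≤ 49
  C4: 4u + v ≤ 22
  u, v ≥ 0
min z = u - 2v

s.t.
  u + s1 = 10
  v + s2 = 7
  4u + 4v + s3 = 49
  4u + v + s4 = 22
  u, v, s1, s2, s3, s4 ≥ 0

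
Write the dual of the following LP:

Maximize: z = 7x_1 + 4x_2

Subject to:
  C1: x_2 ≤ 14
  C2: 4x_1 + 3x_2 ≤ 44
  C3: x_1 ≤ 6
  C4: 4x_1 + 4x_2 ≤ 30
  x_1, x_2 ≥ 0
Minimize: z = 14y1 + 44y2 + 6y3 + 30y4

Subject to:
  C1: -4y2 - y3 - 4y4 ≤ -7
  C2: -y1 - 3y2 - 4y4 ≤ -4
  y1, y2, y3, y4 ≥ 0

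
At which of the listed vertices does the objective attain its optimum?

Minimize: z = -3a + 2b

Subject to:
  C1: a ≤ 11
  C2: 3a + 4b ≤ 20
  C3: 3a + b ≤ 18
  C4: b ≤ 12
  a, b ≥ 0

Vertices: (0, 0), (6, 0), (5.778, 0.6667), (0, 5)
Evaluating z = -3a + 2b at each vertex:
  (0, 0): z = 0
  (6, 0): z = -18
  (5.778, 0.6667): z = -16
  (0, 5): z = 10

The smallest value is z = -18, attained at (6, 0).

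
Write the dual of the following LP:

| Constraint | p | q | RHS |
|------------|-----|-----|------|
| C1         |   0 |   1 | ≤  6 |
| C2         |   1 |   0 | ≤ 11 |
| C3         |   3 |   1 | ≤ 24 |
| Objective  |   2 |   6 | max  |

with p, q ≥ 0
Minimize: z = 6y1 + 11y2 + 24y3

Subject to:
  C1: -y2 - 3y3 ≤ -2
  C2: -y1 - y3 ≤ -6
  y1, y2, y3 ≥ 0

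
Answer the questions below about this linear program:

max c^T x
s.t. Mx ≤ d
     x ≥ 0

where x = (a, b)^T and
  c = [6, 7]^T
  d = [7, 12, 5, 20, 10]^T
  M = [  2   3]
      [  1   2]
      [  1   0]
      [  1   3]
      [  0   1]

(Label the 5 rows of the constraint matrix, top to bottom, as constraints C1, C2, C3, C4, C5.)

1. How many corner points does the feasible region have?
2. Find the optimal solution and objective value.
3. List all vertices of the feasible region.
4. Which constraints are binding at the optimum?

1. 3
2. a = 3.5, b = 0, z = 21
3. (0, 0), (3.5, 0), (0, 2.333)
4. C1, b ≥ 0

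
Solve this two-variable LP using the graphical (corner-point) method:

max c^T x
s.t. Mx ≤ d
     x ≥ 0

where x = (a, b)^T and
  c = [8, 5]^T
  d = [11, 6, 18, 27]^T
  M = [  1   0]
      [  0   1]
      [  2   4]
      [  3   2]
Each vertex is the intersection of two constraint boundaries that also satisfies all remaining constraints:
  a = 0 and b = 0 → (0, 0)
  2a + 4b = 18 and 3a + 2b = 27 → (9, 0)
  2a + 4b = 18 and a = 0 → (0, 4.5)

Evaluating z = 8a + 5b at each vertex:
  (0, 0): z = 0
  (9, 0): z = 72
  (0, 4.5): z = 22.5

The maximum is at (9, 0) with z = 72.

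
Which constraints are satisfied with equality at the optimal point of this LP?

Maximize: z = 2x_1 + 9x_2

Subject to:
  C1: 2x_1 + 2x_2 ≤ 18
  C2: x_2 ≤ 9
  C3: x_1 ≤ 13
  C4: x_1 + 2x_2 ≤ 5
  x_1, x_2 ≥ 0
Optimal: x_1 = 0, x_2 = 2.5
Slack at optimum:
  C1: slack = 13
  C2: slack = 6.5
  C3: slack = 13
  C4: slack = 0 (binding)
  x_1 ≥ 0: x_1 = 0 (binding)
  x_2 ≥ 0: x_2 = 2.5
Binding constraints: C4, x_1 ≥ 0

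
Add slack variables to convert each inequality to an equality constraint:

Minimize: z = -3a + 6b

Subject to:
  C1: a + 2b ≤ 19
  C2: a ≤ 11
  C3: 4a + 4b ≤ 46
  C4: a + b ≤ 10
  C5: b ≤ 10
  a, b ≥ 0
min z = -3a + 6b

s.t.
  a + 2b + s1 = 19
  a + s2 = 11
  4a + 4b + s3 = 46
  a + b + s4 = 10
  b + s5 = 10
  a, b, s1, s2, s3, s4, s5 ≥ 0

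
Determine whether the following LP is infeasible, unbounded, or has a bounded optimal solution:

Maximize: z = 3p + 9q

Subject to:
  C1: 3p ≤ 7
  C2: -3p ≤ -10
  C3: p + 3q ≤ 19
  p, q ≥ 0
C1 requires 3p ≤ 7, while C2 (-3p ≤ -10) is equivalent to 3p ≥ 10. Together they would need 10 ≤ 3p ≤ 7, which is impossible since 10 > 7. No point satisfies all constraints.

Infeasible: no point satisfies all constraints simultaneously.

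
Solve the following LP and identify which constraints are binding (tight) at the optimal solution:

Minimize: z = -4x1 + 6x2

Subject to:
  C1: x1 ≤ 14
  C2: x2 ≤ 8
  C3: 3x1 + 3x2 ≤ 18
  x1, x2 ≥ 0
Optimal: x1 = 6, x2 = 0
Binding: C3, x2 ≥ 0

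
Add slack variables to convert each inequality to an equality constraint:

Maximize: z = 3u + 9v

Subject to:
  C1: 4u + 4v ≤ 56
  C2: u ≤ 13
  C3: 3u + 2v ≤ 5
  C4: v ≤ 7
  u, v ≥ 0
max z = 3u + 9v

s.t.
  4u + 4v + s1 = 56
  u + s2 = 13
  3u + 2v + s3 = 5
  v + s4 = 7
  u, v, s1, s2, s3, s4 ≥ 0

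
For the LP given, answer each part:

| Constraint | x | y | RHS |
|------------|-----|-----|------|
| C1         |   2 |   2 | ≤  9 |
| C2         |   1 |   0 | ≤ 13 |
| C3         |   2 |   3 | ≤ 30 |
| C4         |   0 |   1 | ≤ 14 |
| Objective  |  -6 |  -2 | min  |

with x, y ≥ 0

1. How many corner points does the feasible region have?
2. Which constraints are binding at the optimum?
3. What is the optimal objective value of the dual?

1. 3
2. C1, y ≥ 0
3. -27 (by strong duality, equal to the primal optimum)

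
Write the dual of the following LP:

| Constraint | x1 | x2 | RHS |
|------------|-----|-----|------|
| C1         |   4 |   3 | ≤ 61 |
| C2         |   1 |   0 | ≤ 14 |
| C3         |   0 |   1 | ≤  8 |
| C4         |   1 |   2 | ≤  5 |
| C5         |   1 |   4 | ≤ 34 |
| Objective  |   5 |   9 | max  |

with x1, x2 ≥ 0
Minimize: z = 61y1 + 14y2 + 8y3 + 5y4 + 34y5

Subject to:
  C1: -4y1 - y2 - y4 - y5 ≤ -5
  C2: -3y1 - y3 - 2y4 - 4y5 ≤ -9
  y1, y2, y3, y4, y5 ≥ 0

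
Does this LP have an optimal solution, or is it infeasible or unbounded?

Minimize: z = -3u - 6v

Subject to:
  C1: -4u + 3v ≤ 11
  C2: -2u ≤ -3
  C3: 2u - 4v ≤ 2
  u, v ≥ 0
Feasible point: (2, 1) satisfies every constraint, so the LP is feasible.
Direction d = (1, 1): for each constraint row a, a·d ≤ 0 —
  (-4)(1) + (3)(1) = -1 ≤ 0
  (-2)(1) + (0)(1) = -2 ≤ 0
  (2)(1) + (-4)(1) = -2 ≤ 0
and d ≥ 0, so (2, 1) + t·d stays feasible for every t ≥ 0. Along this ray z = -3u - 6v changes by -9 per unit t, so z → −∞.

Unbounded: there is a feasible ray along which z → −∞.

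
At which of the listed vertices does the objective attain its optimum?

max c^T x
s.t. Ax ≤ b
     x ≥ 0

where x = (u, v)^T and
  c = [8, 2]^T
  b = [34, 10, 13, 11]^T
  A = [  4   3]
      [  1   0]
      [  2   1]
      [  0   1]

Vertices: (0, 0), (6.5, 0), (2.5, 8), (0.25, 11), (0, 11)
(6.5, 0) with z = 52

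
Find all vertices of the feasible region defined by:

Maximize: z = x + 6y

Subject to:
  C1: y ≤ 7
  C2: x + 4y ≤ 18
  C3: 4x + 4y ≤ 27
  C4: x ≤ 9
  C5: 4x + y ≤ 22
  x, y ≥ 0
Each vertex is the intersection of two constraint boundaries that also satisfies all remaining constraints:
  x = 0 and y = 0 → (0, 0)
  4x + y = 22 and y = 0 → (5.5, 0)
  4x + 4y = 27 and 4x + y = 22 → (5.083, 1.667)
  x + 4y = 18 and 4x + 4y = 27 → (3, 3.75)
  x + 4y = 18 and x = 0 → (0, 4.5)

Vertices: (0, 0), (5.5, 0), (5.083, 1.667), (3, 3.75), (0, 4.5)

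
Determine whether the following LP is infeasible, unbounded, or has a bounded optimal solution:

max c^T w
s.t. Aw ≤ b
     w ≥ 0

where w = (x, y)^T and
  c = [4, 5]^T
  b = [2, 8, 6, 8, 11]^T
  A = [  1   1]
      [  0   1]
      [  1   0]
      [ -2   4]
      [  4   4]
The point (0, 2) satisfies every constraint, so the LP is feasible; the constraints give x ≤ 6 and y ≤ 8, which with x, y ≥ 0 keep the feasible region inside a bounded box. A feasible, bounded LP attains a finite optimum at a vertex.

Feasible with finite optimum z* = 10 at (0, 2).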